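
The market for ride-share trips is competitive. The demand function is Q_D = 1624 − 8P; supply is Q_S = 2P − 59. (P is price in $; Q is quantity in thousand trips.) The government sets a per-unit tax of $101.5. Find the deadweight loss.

$8241.80 thousand

In inverse form: demand P = 203 − 0.125Q, supply P = 29.5 + 0.5Q.
Competitive equilibrium: 203 − 0.125Q = 29.5 + 0.5Q → Q* = 277.6, P* = 168.3.
With the tax, the buyer price exceeds the seller price by 101.5: (203 − 0.125Q) − (29.5 + 0.5Q) = 101.5 → Q' = 115.2.
ΔQ = 277.6 − 115.2 = 162.4; the wedge equals the tax, 101.5.
Welfare loss = ½ × 162.4 × 101.5 = $8241.80 thousand.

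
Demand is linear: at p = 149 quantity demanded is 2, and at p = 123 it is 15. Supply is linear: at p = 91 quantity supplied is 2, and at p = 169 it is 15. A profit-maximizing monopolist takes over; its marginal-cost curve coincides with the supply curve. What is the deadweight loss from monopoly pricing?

Demand slope = (123 − 149)/(15 − 2) = −2, so p = 153 − 2q.
Supply slope = (169 − 91)/(15 − 2) = 6, so p = 79 + 6q.
Competitive equilibrium: 153 − 2q = 79 + 6q → q* = 9.25, p* = 134.5.
Marginal revenue: MR = 153 − 4q. Set MR = MC: 153 − 4q = 79 + 6q → q_m = 7.4.
Price p_m = 153 − 2·7.4 = 138.2; MC(q_m) = 79 + 6·7.4 = 123.4.
Competitive q* = 9.25, so Δq = 1.85; wedge = 138.2 − 123.4 = 14.8.
Deadweight loss = ½ × 1.85 × 14.8 = 13.69.

13.69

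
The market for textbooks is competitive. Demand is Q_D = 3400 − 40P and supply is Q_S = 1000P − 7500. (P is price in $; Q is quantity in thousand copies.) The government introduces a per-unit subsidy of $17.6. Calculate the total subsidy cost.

In inverse form: demand P = 85 − 0.025Q, supply P = 7.5 + 0.001Q.
Competitive equilibrium: 85 − 0.025Q = 7.5 + 0.001Q → Q* = 2980.7692, P* = 10.4808.
The subsidy lowers effective supply by 17.6: P = 0.001Q − 10.1.
New quantity: 85 − 0.025Q = 0.001Q − 10.1 → Q' = 3657.6923.
Total subsidy cost = 17.6 × 3657.6923 = $64375.38 thousand.

$64375.38 thousand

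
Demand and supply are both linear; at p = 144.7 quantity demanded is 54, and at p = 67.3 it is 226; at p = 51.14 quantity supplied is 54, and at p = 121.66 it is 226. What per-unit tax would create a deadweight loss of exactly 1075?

Demand slope = (67.3 − 144.7)/(226 − 54) = −0.45, so p = 169 − 0.45q.
Supply slope = (121.66 − 51.14)/(226 − 54) = 0.41, so p = 29 + 0.41q.
Competitive equilibrium: 169 − 0.45q = 29 + 0.41q → q* = 162.7907, p* = 95.7442.
A tax t gives Δq = t/0.86 and wedge t, so DWL = t²/1.72.
t²/1.72 = 1075 → t² = 1849 → t = 43.

43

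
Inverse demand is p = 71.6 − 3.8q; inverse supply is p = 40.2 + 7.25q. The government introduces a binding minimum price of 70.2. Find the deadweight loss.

Competitive equilibrium: 71.6 − 3.8q = 40.2 + 7.25q → q* = 2.8416, p* = 60.8018.
At the floor p = 70.2, quantity demanded = (71.6 − 70.2)/3.8 = 0.3684.
Sellers' marginal cost at q' = 0.3684: 40.2 + 7.25·0.3684 = 42.8709.
Δq = 2.8416 − 0.3684 = 2.4732; wedge = 70.2 − 42.8709 = 27.3291.
Welfare loss = ½ × 2.4732 × 27.3291 = 33.80.

33.80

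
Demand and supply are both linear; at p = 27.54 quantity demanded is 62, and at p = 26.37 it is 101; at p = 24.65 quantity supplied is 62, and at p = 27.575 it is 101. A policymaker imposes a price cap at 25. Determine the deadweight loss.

Demand slope = (26.37 − 27.54)/(101 − 62) = −0.03, so p = 29.4 − 0.03q.
Supply slope = (27.575 − 24.65)/(101 − 62) = 0.075, so p = 20 + 0.075q.
Competitive equilibrium: 29.4 − 0.03q = 20 + 0.075q → q* = 89.5238, p* = 26.7143.
At the ceiling p = 25, quantity supplied = (25 − 20)/0.075 = 66.6667.
Willingness to pay at q' = 66.6667: 29.4 − 0.03·66.6667 = 27.4.
Δq = 89.5238 − 66.6667 = 22.8571; wedge = 27.4 − 25 = 2.4.
The triangle = ½ × 22.8571 × 2.4 = 27.43.

27.43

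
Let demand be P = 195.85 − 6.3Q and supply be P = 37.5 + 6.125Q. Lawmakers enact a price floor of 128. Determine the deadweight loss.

24.22

Competitive equilibrium: 195.85 − 6.3Q = 37.5 + 6.125Q → Q* = 12.7445, P* = 115.5599.
At the floor P = 128, quantity demanded = (195.85 − 128)/6.3 = 10.7698.
Sellers' marginal cost at Q' = 10.7698: 37.5 + 6.125·10.7698 = 103.465.
ΔQ = 12.7445 − 10.7698 = 1.9747; wedge = 128 − 103.465 = 24.535.
Welfare loss = ½ × 1.9747 × 24.535 = 24.22.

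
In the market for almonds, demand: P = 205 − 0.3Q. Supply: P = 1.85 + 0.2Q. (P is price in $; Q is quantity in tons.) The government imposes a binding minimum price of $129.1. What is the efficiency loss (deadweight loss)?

$5875.22

Competitive equilibrium: 205 − 0.3Q = 1.85 + 0.2Q → Q* = 406.3, P* = 83.11.
At the floor P = 129.1, quantity demanded = (205 − 129.1)/0.3 = 253.
Sellers' marginal cost at Q' = 253: 1.85 + 0.2·253 = 52.45.
ΔQ = 406.3 − 253 = 153.3; wedge = 129.1 − 52.45 = 76.65.
Deadweight loss = ½ × 153.3 × 76.65 = $5875.22.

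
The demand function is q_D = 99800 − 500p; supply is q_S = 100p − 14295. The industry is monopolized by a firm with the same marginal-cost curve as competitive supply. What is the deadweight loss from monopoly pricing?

2728.93

In inverse form: demand p = 199.6 − 0.002q, supply p = 142.95 + 0.01q.
Competitive equilibrium: 199.6 − 0.002q = 142.95 + 0.01q → q* = 4720.83333, p* = 190.15833.
Marginal revenue: MR = 199.6 − 0.004q. Set MR = MC: 199.6 − 0.004q = 142.95 + 0.01q → q_m = 4046.42857.
Price p_m = 199.6 − 0.002·4046.42857 = 191.50714; MC(q_m) = 142.95 + 0.01·4046.42857 = 183.41429.
Competitive q* = 4720.83333, so Δq = 674.40476; wedge = 191.50714 − 183.41429 = 8.09285.
The triangle = ½ × 674.40476 × 8.09285 = 2728.93.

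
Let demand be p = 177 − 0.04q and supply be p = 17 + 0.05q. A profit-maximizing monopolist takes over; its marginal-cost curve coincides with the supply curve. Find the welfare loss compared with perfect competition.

13464.83

Competitive equilibrium: 177 − 0.04q = 17 + 0.05q → q* = 1777.77778, p* = 105.88889.
Marginal revenue: MR = 177 − 0.08q. Set MR = MC: 177 − 0.08q = 17 + 0.05q → q_m = 1230.76923.
Price p_m = 177 − 0.04·1230.76923 = 127.76923; MC(q_m) = 17 + 0.05·1230.76923 = 78.53846.
Competitive q* = 1777.77778, so Δq = 547.00855; wedge = 127.76923 − 78.53846 = 49.23077.
DWL = ½ × 547.00855 × 49.23077 = 13464.83.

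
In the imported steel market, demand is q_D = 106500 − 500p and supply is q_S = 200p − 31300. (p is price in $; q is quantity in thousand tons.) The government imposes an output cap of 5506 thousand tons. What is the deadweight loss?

$23034.98 thousand

In inverse form: demand p = 213 − 0.002q, supply p = 156.5 + 0.005q.
Competitive equilibrium: 213 − 0.002q = 156.5 + 0.005q → q* = 8071.4286, p* = 196.8571.
At q = 5506: demand price = 213 − 0.002·5506 = 201.988; supply price = 156.5 + 0.005·5506 = 184.03.
Δq = 8071.4286 − 5506 = 2565.4286; wedge = 201.988 − 184.03 = 17.958.
DWL = ½ × 2565.4286 × 17.958 = $23034.98 thousand.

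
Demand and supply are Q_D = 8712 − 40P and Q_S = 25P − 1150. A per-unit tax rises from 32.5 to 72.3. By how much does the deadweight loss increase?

In inverse form: demand P = 217.8 − 0.025Q, supply P = 46 + 0.04Q.
Competitive equilibrium: 217.8 − 0.025Q = 46 + 0.04Q → Q* = 2643.0769, P* = 151.7231.
For a per-unit tax t: ΔQ = t/0.065, so DWL = ½·t·(t/0.065) = t²/0.13.
At t = 32.5: DWL = 8125. At t = 72.3: DWL = 40209.923.
Increase = 40209.923 − 8125 = 32084.92.

32084.92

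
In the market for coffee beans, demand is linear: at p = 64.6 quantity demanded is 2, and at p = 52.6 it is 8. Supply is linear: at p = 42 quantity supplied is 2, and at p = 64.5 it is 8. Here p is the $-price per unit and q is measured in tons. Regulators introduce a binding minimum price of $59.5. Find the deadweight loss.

Demand slope = (52.6 − 64.6)/(8 − 2) = −2, so p = 68.6 − 2q.
Supply slope = (64.5 − 42)/(8 − 2) = 3.75, so p = 34.5 + 3.75q.
Competitive equilibrium: 68.6 − 2q = 34.5 + 3.75q → q* = 5.9304, p* = 56.7391.
At the floor p = 59.5, quantity demanded = (68.6 − 59.5)/2 = 4.55.
Sellers' marginal cost at q' = 4.55: 34.5 + 3.75·4.55 = 51.5625.
Δq = 5.9304 − 4.55 = 1.3804; wedge = 59.5 − 51.5625 = 7.9375.
DWL = ½ × 1.3804 × 7.9375 = $5.48.

$5.48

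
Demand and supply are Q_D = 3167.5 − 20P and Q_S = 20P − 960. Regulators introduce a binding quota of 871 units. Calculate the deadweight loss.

2708.63

In inverse form: demand P = 158.375 − 0.05Q, supply P = 48 + 0.05Q.
Competitive equilibrium: 158.375 − 0.05Q = 48 + 0.05Q → Q* = 1103.75, P* = 103.1875.
At Q = 871: demand price = 158.375 − 0.05·871 = 114.825; supply price = 48 + 0.05·871 = 91.55.
ΔQ = 1103.75 − 871 = 232.75; wedge = 114.825 − 91.55 = 23.275.
DWL = ½ × 232.75 × 23.275 = 2708.63.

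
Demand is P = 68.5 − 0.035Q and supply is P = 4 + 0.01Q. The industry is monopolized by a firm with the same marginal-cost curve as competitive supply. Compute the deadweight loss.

8847.75

Competitive equilibrium: 68.5 − 0.035Q = 4 + 0.01Q → Q* = 1433.33333, P* = 18.33333.
Marginal revenue: MR = 68.5 − 0.07Q. Set MR = MC: 68.5 − 0.07Q = 4 + 0.01Q → Q_m = 806.25.
Price P_m = 68.5 − 0.035·806.25 = 40.28125; MC(Q_m) = 4 + 0.01·806.25 = 12.0625.
Competitive Q* = 1433.33333, so ΔQ = 627.08333; wedge = 40.28125 − 12.0625 = 28.21875.
DWL = ½ × 627.08333 × 28.21875 = 8847.75.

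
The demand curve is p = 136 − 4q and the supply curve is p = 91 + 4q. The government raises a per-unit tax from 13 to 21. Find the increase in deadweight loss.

17

Competitive equilibrium: 136 − 4q = 91 + 4q → q* = 5.625, p* = 113.5.
For a per-unit tax t: Δq = t/8, so DWL = ½·t·(t/8) = t²/16.
At t = 13: DWL = 10.563. At t = 21: DWL = 27.563.
Increase = 27.563 − 10.563 = 17.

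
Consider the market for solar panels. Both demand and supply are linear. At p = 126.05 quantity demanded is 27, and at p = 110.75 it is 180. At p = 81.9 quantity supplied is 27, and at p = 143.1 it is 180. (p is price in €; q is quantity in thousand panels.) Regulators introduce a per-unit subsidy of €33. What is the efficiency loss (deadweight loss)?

€1089 thousand

Demand slope = (110.75 − 126.05)/(180 − 27) = −0.1, so p = 128.75 − 0.1q.
Supply slope = (143.1 − 81.9)/(180 − 27) = 0.4, so p = 71.1 + 0.4q.
Competitive equilibrium: 128.75 − 0.1q = 71.1 + 0.4q → q* = 115.3, p* = 117.22.
The subsidy lowers effective supply by 33: p = 38.1 + 0.4q.
New quantity: 128.75 − 0.1q = 38.1 + 0.4q → q' = 181.3.
Overproduction Δq = 181.3 − 115.3 = 66; wedge = subsidy = 33.
Deadweight loss = ½ × 66 × 33 = €1089 thousand.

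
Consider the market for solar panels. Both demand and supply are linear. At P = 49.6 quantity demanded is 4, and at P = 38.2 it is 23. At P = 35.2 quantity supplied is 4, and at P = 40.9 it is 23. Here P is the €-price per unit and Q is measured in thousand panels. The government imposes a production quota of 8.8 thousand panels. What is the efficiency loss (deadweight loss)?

Demand slope = (38.2 − 49.6)/(23 − 4) = −0.6, so P = 52 − 0.6Q.
Supply slope = (40.9 − 35.2)/(23 − 4) = 0.3, so P = 34 + 0.3Q.
Competitive equilibrium: 52 − 0.6Q = 34 + 0.3Q → Q* = 20, P* = 40.
At Q = 8.8: demand price = 52 − 0.6·8.8 = 46.72; supply price = 34 + 0.3·8.8 = 36.64.
ΔQ = 20 − 8.8 = 11.2; wedge = 46.72 − 36.64 = 10.08.
The triangle = ½ × 11.2 × 10.08 = €56.448 thousand.

€56.448 thousand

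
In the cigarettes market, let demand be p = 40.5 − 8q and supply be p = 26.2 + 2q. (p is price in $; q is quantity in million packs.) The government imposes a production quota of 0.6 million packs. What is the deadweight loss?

$3.44 million

Competitive equilibrium: 40.5 − 8q = 26.2 + 2q → q* = 1.43, p* = 29.06.
At q = 0.6: demand price = 40.5 − 8·0.6 = 35.7; supply price = 26.2 + 2·0.6 = 27.4.
Δq = 1.43 − 0.6 = 0.83; wedge = 35.7 − 27.4 = 8.3.
The triangle = ½ × 0.83 × 8.3 = $3.44 million.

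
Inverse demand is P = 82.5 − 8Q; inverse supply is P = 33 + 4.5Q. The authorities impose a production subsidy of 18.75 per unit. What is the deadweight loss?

Competitive equilibrium: 82.5 − 8Q = 33 + 4.5Q → Q* = 3.96, P* = 50.82.
The subsidy lowers effective supply by 18.75: P = 14.25 + 4.5Q.
New quantity: 82.5 − 8Q = 14.25 + 4.5Q → Q' = 5.46.
Overproduction ΔQ = 5.46 − 3.96 = 1.5; wedge = subsidy = 18.75.
Welfare loss = ½ × 1.5 × 18.75 = 14.06.

14.06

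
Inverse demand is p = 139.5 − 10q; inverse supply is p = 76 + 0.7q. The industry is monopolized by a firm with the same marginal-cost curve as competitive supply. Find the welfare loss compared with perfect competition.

Competitive equilibrium: 139.5 − 10q = 76 + 0.7q → q* = 5.93458, p* = 80.15421.
Marginal revenue: MR = 139.5 − 20q. Set MR = MC: 139.5 − 20q = 76 + 0.7q → q_m = 3.06763.
Price p_m = 139.5 − 10·3.06763 = 108.8237; MC(q_m) = 76 + 0.7·3.06763 = 78.14734.
Competitive q* = 5.93458, so Δq = 2.86695; wedge = 108.8237 − 78.14734 = 30.67636.
The triangle = ½ × 2.86695 × 30.67636 = 43.97.

43.97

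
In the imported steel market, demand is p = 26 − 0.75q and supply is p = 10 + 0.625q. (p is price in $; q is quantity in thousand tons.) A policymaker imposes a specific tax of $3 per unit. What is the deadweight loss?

Competitive equilibrium: 26 − 0.75q = 10 + 0.625q → q* = 11.6364, p* = 17.2727.
With the tax, the buyer price exceeds the seller price by 3: (26 − 0.75q) − (10 + 0.625q) = 3 → q' = 9.4545.
Δq = 11.6364 − 9.4545 = 2.1819; the wedge equals the tax, 3.
DWL = ½ × 2.1819 × 3 = $3.27 thousand.

$3.27 thousand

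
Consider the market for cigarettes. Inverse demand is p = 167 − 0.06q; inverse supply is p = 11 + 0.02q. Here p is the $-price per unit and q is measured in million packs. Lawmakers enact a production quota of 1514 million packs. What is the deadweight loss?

$7603.84 million

Competitive equilibrium: 167 − 0.06q = 11 + 0.02q → q* = 1950, p* = 50.
At q = 1514: demand price = 167 − 0.06·1514 = 76.16; supply price = 11 + 0.02·1514 = 41.28.
Δq = 1950 − 1514 = 436; wedge = 76.16 − 41.28 = 34.88.
Welfare loss = ½ × 436 × 34.88 = $7603.84 million.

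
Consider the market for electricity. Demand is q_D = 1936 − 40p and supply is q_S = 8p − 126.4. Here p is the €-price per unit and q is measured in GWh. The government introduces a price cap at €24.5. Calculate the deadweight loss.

€1636.89

In inverse form: demand p = 48.4 − 0.025q, supply p = 15.8 + 0.125q.
Competitive equilibrium: 48.4 − 0.025q = 15.8 + 0.125q → q* = 217.33333, p* = 42.96667.
At the ceiling p = 24.5, quantity supplied = (24.5 − 15.8)/0.125 = 69.6.
Willingness to pay at q' = 69.6: 48.4 − 0.025·69.6 = 46.66.
Δq = 217.33333 − 69.6 = 147.73333; wedge = 46.66 − 24.5 = 22.16.
Welfare loss = ½ × 147.73333 × 22.16 = €1636.89.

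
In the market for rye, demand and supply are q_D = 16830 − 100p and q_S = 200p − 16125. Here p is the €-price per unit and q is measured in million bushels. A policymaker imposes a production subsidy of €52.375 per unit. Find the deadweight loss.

In inverse form: demand p = 168.3 − 0.01q, supply p = 80.625 + 0.005q.
Competitive equilibrium: 168.3 − 0.01q = 80.625 + 0.005q → q* = 5845, p* = 109.85.
The subsidy lowers effective supply by 52.375: p = 28.25 + 0.005q.
New quantity: 168.3 − 0.01q = 28.25 + 0.005q → q' = 9336.6667.
Overproduction Δq = 9336.6667 − 5845 = 3491.6667; wedge = subsidy = 52.375.
Welfare loss = ½ × 3491.6667 × 52.375 = €91438.02 million.

€91438.02 million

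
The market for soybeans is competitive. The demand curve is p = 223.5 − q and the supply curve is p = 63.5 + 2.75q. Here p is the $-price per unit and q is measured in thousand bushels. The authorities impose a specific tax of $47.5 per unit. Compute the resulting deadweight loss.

Competitive equilibrium: 223.5 − q = 63.5 + 2.75q → q* = 42.6667, p* = 180.8333.
With the tax, the buyer price exceeds the seller price by 47.5: (223.5 − q) − (63.5 + 2.75q) = 47.5 → q' = 30.
Δq = 42.6667 − 30 = 12.6667; the wedge equals the tax, 47.5.
The triangle = ½ × 12.6667 × 47.5 = $300.83 thousand.

$300.83 thousand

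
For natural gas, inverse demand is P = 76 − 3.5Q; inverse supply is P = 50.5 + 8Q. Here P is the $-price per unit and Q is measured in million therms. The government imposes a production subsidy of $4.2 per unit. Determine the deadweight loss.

Competitive equilibrium: 76 − 3.5Q = 50.5 + 8Q → Q* = 2.2174, P* = 68.2391.
The subsidy lowers effective supply by 4.2: P = 46.3 + 8Q.
New quantity: 76 − 3.5Q = 46.3 + 8Q → Q' = 2.5826.
Overproduction ΔQ = 2.5826 − 2.2174 = 0.3652; wedge = subsidy = 4.2.
Welfare loss = ½ × 0.3652 × 4.2 = $0.77 million.

$0.77 million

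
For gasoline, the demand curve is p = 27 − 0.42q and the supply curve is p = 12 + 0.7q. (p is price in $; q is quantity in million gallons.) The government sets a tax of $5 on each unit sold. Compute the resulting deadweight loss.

Competitive equilibrium: 27 − 0.42q = 12 + 0.7q → q* = 13.3929, p* = 21.375.
With the tax, the buyer price exceeds the seller price by 5: (27 − 0.42q) − (12 + 0.7q) = 5 → q' = 8.9286.
Δq = 13.3929 − 8.9286 = 4.4643; the wedge equals the tax, 5.
DWL = ½ × 4.4643 × 5 = $11.16 million.

$11.16 million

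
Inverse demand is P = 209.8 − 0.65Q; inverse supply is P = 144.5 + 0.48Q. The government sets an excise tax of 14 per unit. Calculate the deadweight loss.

Competitive equilibrium: 209.8 − 0.65Q = 144.5 + 0.48Q → Q* = 57.7876, P* = 172.2381.
With the tax, the buyer price exceeds the seller price by 14: (209.8 − 0.65Q) − (144.5 + 0.48Q) = 14 → Q' = 45.3982.
ΔQ = 57.7876 − 45.3982 = 12.3894; the wedge equals the tax, 14.
Deadweight loss = ½ × 12.3894 × 14 = 86.73.

86.73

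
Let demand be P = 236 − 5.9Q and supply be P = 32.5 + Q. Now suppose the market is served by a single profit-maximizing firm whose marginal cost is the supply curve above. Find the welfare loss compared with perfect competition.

Competitive equilibrium: 236 − 5.9Q = 32.5 + Q → Q* = 29.4928, P* = 61.9928.
Marginal revenue: MR = 236 − 11.8Q. Set MR = MC: 236 − 11.8Q = 32.5 + Q → Q_m = 15.8984.
Price P_m = 236 − 5.9·15.8984 = 142.1994; MC(Q_m) = 32.5 + 1·15.8984 = 48.3984.
Competitive Q* = 29.4928, so ΔQ = 13.5944; wedge = 142.1994 − 48.3984 = 93.801.
DWL = ½ × 13.5944 × 93.801 = 637.58.

637.58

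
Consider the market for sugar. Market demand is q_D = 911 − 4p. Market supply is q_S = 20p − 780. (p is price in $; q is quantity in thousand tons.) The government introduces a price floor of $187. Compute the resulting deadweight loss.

$32596.70 thousand

In inverse form: demand p = 227.75 − 0.25q, supply p = 39 + 0.05q.
Competitive equilibrium: 227.75 − 0.25q = 39 + 0.05q → q* = 629.16667, p* = 70.45833.
At the floor p = 187, quantity demanded = (227.75 − 187)/0.25 = 163.
Sellers' marginal cost at q' = 163: 39 + 0.05·163 = 47.15.
Δq = 629.16667 − 163 = 466.16667; wedge = 187 − 47.15 = 139.85.
DWL = ½ × 466.16667 × 139.85 = $32596.70 thousand.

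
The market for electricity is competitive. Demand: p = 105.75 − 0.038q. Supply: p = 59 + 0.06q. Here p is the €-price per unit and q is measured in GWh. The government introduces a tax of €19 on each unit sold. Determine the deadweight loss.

€1841.84

Competitive equilibrium: 105.75 − 0.038q = 59 + 0.06q → q* = 477.0408, p* = 87.6224.
With the tax, the buyer price exceeds the seller price by 19: (105.75 − 0.038q) − (59 + 0.06q) = 19 → q' = 283.1633.
Δq = 477.0408 − 283.1633 = 193.8775; the wedge equals the tax, 19.
The triangle = ½ × 193.8775 × 19 = €1841.84.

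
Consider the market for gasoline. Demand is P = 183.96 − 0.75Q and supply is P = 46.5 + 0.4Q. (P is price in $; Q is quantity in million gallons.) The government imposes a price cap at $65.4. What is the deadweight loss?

Competitive equilibrium: 183.96 − 0.75Q = 46.5 + 0.4Q → Q* = 119.53043, P* = 94.31217.
At the ceiling P = 65.4, quantity supplied = (65.4 − 46.5)/0.4 = 47.25.
Willingness to pay at Q' = 47.25: 183.96 − 0.75·47.25 = 148.5225.
ΔQ = 119.53043 − 47.25 = 72.28043; wedge = 148.5225 − 65.4 = 83.1225.
The triangle = ½ × 72.28043 × 83.1225 = $3004.07 million.

$3004.07 million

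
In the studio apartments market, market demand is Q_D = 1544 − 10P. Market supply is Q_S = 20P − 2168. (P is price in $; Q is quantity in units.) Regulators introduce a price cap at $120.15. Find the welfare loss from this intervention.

In inverse form: demand P = 154.4 − 0.1Q, supply P = 108.4 + 0.05Q.
Competitive equilibrium: 154.4 − 0.1Q = 108.4 + 0.05Q → Q* = 306.6667, P* = 123.7333.
At the ceiling P = 120.15, quantity supplied = (120.15 − 108.4)/0.05 = 235.
Willingness to pay at Q' = 235: 154.4 − 0.1·235 = 130.9.
ΔQ = 306.6667 − 235 = 71.6667; wedge = 130.9 − 120.15 = 10.75.
Deadweight loss = ½ × 71.6667 × 10.75 = $385.21.

$385.21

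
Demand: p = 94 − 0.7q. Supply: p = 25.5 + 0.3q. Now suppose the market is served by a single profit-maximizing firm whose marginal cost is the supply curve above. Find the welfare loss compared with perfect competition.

397.79

Competitive equilibrium: 94 − 0.7q = 25.5 + 0.3q → q* = 68.5, p* = 46.05.
Marginal revenue: MR = 94 − 1.4q. Set MR = MC: 94 − 1.4q = 25.5 + 0.3q → q_m = 40.2941.
Price p_m = 94 − 0.7·40.2941 = 65.7941; MC(q_m) = 25.5 + 0.3·40.2941 = 37.5882.
Competitive q* = 68.5, so Δq = 28.2059; wedge = 65.7941 − 37.5882 = 28.2059.
The triangle = ½ × 28.2059 × 28.2059 = 397.79.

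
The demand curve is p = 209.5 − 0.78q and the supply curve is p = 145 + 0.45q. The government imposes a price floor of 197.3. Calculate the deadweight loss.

Competitive equilibrium: 209.5 − 0.78q = 145 + 0.45q → q* = 52.439, p* = 168.5976.
At the floor p = 197.3, quantity demanded = (209.5 − 197.3)/0.78 = 15.641.
Sellers' marginal cost at q' = 15.641: 145 + 0.45·15.641 = 152.0385.
Δq = 52.439 − 15.641 = 36.798; wedge = 197.3 − 152.0385 = 45.2615.
The triangle = ½ × 36.798 × 45.2615 = 832.77.

832.77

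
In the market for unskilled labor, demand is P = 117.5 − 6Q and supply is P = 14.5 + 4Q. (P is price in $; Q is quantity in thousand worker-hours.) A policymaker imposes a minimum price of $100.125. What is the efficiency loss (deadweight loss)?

$274.11 thousand

Competitive equilibrium: 117.5 − 6Q = 14.5 + 4Q → Q* = 10.3, P* = 55.7.
At the floor P = 100.125, quantity demanded = (117.5 − 100.125)/6 = 2.8958.
Sellers' marginal cost at Q' = 2.8958: 14.5 + 4·2.8958 = 26.0832.
ΔQ = 10.3 − 2.8958 = 7.4042; wedge = 100.125 − 26.0832 = 74.0418.
Welfare loss = ½ × 7.4042 × 74.0418 = $274.11 thousand.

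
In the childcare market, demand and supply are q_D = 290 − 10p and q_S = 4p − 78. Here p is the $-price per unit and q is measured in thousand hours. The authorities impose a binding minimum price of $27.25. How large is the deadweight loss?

In inverse form: demand p = 29 − 0.1q, supply p = 19.5 + 0.25q.
Competitive equilibrium: 29 − 0.1q = 19.5 + 0.25q → q* = 27.1429, p* = 26.2857.
At the floor p = 27.25, quantity demanded = (29 − 27.25)/0.1 = 17.5.
Sellers' marginal cost at q' = 17.5: 19.5 + 0.25·17.5 = 23.875.
Δq = 27.1429 − 17.5 = 9.6429; wedge = 27.25 − 23.875 = 3.375.
The triangle = ½ × 9.6429 × 3.375 = $16.27 thousand.

$16.27 thousand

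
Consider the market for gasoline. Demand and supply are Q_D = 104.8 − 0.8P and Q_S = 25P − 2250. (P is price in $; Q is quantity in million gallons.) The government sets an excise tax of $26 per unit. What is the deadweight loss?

$262.02 million

In inverse form: demand P = 131 − 1.25Q, supply P = 90 + 0.04Q.
Competitive equilibrium: 131 − 1.25Q = 90 + 0.04Q → Q* = 31.7829, P* = 91.2713.
With the tax, the buyer price exceeds the seller price by 26: (131 − 1.25Q) − (90 + 0.04Q) = 26 → Q' = 11.6279.
ΔQ = 31.7829 − 11.6279 = 20.155; the wedge equals the tax, 26.
Welfare loss = ½ × 20.155 × 26 = $262.02 million.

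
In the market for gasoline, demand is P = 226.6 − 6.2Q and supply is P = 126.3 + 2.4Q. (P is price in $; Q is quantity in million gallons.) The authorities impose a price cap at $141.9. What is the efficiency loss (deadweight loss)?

Competitive equilibrium: 226.6 − 6.2Q = 126.3 + 2.4Q → Q* = 11.6628, P* = 154.2907.
At the ceiling P = 141.9, quantity supplied = (141.9 − 126.3)/2.4 = 6.5.
Willingness to pay at Q' = 6.5: 226.6 − 6.2·6.5 = 186.3.
ΔQ = 11.6628 − 6.5 = 5.1628; wedge = 186.3 − 141.9 = 44.4.
Welfare loss = ½ × 5.1628 × 44.4 = $114.61 million.

$114.61 million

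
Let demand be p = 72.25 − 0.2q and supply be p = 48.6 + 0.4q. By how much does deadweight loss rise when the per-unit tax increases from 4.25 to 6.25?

Competitive equilibrium: 72.25 − 0.2q = 48.6 + 0.4q → q* = 39.4167, p* = 64.3667.
For a per-unit tax t: Δq = t/0.6, so DWL = ½·t·(t/0.6) = t²/1.2.
At t = 4.25: DWL = 15.052. At t = 6.25: DWL = 32.552.
Increase = 32.552 − 15.052 = 17.50.

17.50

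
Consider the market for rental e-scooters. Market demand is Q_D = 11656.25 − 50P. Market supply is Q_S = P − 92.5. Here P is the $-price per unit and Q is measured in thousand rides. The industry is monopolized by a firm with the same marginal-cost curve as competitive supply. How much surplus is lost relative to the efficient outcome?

$3.58 thousand

In inverse form: demand P = 233.125 − 0.02Q, supply P = 92.5 + Q.
Competitive equilibrium: 233.125 − 0.02Q = 92.5 + Q → Q* = 137.86765, P* = 230.36765.
Marginal revenue: MR = 233.125 − 0.04Q. Set MR = MC: 233.125 − 0.04Q = 92.5 + Q → Q_m = 135.21635.
Price P_m = 233.125 − 0.02·135.21635 = 230.42067; MC(Q_m) = 92.5 + 1·135.21635 = 227.71635.
Competitive Q* = 137.86765, so ΔQ = 2.6513; wedge = 230.42067 − 227.71635 = 2.70432.
Welfare loss = ½ × 2.6513 × 2.70432 = $3.58 thousand.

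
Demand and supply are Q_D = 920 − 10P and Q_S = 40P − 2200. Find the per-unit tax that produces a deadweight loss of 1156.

In inverse form: demand P = 92 − 0.1Q, supply P = 55 + 0.025Q.
Competitive equilibrium: 92 − 0.1Q = 55 + 0.025Q → Q* = 296, P* = 62.4.
A tax t gives ΔQ = t/0.125 and wedge t, so DWL = t²/0.25.
t²/0.25 = 1156 → t² = 289 → t = 17.

17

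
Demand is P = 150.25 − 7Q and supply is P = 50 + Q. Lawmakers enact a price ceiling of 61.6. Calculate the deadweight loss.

Competitive equilibrium: 150.25 − 7Q = 50 + Q → Q* = 12.5313, P* = 62.5313.
At the ceiling P = 61.6, quantity supplied = (61.6 − 50)/1 = 11.6.
Willingness to pay at Q' = 11.6: 150.25 − 7·11.6 = 69.05.
ΔQ = 12.5313 − 11.6 = 0.9313; wedge = 69.05 − 61.6 = 7.45.
Welfare loss = ½ × 0.9313 × 7.45 = 3.47.

3.47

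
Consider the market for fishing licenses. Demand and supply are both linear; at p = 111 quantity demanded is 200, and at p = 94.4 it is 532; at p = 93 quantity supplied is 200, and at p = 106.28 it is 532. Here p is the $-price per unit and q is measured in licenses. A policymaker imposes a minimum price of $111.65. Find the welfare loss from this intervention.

$2041.605

Demand slope = (94.4 − 111)/(532 − 200) = −0.05, so p = 121 − 0.05q.
Supply slope = (106.28 − 93)/(532 − 200) = 0.04, so p = 85 + 0.04q.
Competitive equilibrium: 121 − 0.05q = 85 + 0.04q → q* = 400, p* = 101.
At the floor p = 111.65, quantity demanded = (121 − 111.65)/0.05 = 187.
Sellers' marginal cost at q' = 187: 85 + 0.04·187 = 92.48.
Δq = 400 − 187 = 213; wedge = 111.65 − 92.48 = 19.17.
Welfare loss = ½ × 213 × 19.17 = $2041.605.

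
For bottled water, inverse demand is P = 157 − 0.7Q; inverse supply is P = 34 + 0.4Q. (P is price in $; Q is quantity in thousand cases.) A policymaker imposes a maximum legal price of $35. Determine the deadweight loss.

Competitive equilibrium: 157 − 0.7Q = 34 + 0.4Q → Q* = 111.8182, P* = 78.7273.
At the ceiling P = 35, quantity supplied = (35 − 34)/0.4 = 2.5.
Willingness to pay at Q' = 2.5: 157 − 0.7·2.5 = 155.25.
ΔQ = 111.8182 − 2.5 = 109.3182; wedge = 155.25 − 35 = 120.25.
Deadweight loss = ½ × 109.3182 × 120.25 = $6572.76 thousand.

$6572.76 thousand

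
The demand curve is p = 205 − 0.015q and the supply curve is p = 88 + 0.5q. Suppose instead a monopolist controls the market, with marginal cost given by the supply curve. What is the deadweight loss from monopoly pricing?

10.65

Competitive equilibrium: 205 − 0.015q = 88 + 0.5q → q* = 227.1845, p* = 201.5922.
Marginal revenue: MR = 205 − 0.03q. Set MR = MC: 205 − 0.03q = 88 + 0.5q → q_m = 220.7547.
Price p_m = 205 − 0.015·220.7547 = 201.6887; MC(q_m) = 88 + 0.5·220.7547 = 198.3774.
Competitive q* = 227.1845, so Δq = 6.4298; wedge = 201.6887 − 198.3774 = 3.3113.
DWL = ½ × 6.4298 × 3.3113 = 10.65.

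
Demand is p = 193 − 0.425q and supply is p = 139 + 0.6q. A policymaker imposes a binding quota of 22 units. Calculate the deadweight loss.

Competitive equilibrium: 193 − 0.425q = 139 + 0.6q → q* = 52.6829, p* = 170.6098.
At q = 22: demand price = 193 − 0.425·22 = 183.65; supply price = 139 + 0.6·22 = 152.2.
Δq = 52.6829 − 22 = 30.6829; wedge = 183.65 − 152.2 = 31.45.
The triangle = ½ × 30.6829 × 31.45 = 482.49.

482.49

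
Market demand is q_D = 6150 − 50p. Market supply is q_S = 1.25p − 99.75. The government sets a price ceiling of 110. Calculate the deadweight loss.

In inverse form: demand p = 123 − 0.02q, supply p = 79.8 + 0.8q.
Competitive equilibrium: 123 − 0.02q = 79.8 + 0.8q → q* = 52.6829, p* = 121.9463.
At the ceiling p = 110, quantity supplied = (110 − 79.8)/0.8 = 37.75.
Willingness to pay at q' = 37.75: 123 − 0.02·37.75 = 122.245.
Δq = 52.6829 − 37.75 = 14.9329; wedge = 122.245 − 110 = 12.245.
DWL = ½ × 14.9329 × 12.245 = 91.43.

91.43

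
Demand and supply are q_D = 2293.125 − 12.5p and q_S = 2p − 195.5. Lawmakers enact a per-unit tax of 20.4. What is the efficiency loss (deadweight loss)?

In inverse form: demand p = 183.45 − 0.08q, supply p = 97.75 + 0.5q.
Competitive equilibrium: 183.45 − 0.08q = 97.75 + 0.5q → q* = 147.7586, p* = 171.6293.
With the tax, the buyer price exceeds the seller price by 20.4: (183.45 − 0.08q) − (97.75 + 0.5q) = 20.4 → q' = 112.5862.
Δq = 147.7586 − 112.5862 = 35.1724; the wedge equals the tax, 20.4.
DWL = ½ × 35.1724 × 20.4 = 358.76.

358.76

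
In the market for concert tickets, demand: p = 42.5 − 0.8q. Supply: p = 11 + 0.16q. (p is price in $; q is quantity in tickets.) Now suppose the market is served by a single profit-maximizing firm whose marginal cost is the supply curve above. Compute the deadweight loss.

Competitive equilibrium: 42.5 − 0.8q = 11 + 0.16q → q* = 32.8125, p* = 16.25.
Marginal revenue: MR = 42.5 − 1.6q. Set MR = MC: 42.5 − 1.6q = 11 + 0.16q → q_m = 17.8977.
Price p_m = 42.5 − 0.8·17.8977 = 28.1818; MC(q_m) = 11 + 0.16·17.8977 = 13.8636.
Competitive q* = 32.8125, so Δq = 14.9148; wedge = 28.1818 − 13.8636 = 14.3182.
Deadweight loss = ½ × 14.9148 × 14.3182 = $106.78.

$106.78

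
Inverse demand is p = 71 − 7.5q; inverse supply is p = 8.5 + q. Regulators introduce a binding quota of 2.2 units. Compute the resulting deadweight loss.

Competitive equilibrium: 71 − 7.5q = 8.5 + q → q* = 7.3529, p* = 15.8529.
At q = 2.2: demand price = 71 − 7.5·2.2 = 54.5; supply price = 8.5 + 1·2.2 = 10.7.
Δq = 7.3529 − 2.2 = 5.1529; wedge = 54.5 − 10.7 = 43.8.
DWL = ½ × 5.1529 × 43.8 = 112.85.

112.85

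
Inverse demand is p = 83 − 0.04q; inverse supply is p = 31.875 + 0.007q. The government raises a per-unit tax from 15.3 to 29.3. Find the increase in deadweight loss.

Competitive equilibrium: 83 − 0.04q = 31.875 + 0.007q → q* = 1087.766, p* = 39.4894.
For a per-unit tax t: Δq = t/0.047, so DWL = ½·t·(t/0.047) = t²/0.094.
At t = 15.3: DWL = 2490.319. At t = 29.3: DWL = 9132.872.
Increase = 9132.872 − 2490.319 = 6642.55.

6642.55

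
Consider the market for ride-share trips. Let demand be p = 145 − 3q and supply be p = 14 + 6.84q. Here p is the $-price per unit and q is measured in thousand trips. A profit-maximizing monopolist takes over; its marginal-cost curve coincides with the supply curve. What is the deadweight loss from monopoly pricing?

Competitive equilibrium: 145 − 3q = 14 + 6.84q → q* = 13.313, p* = 105.061.
Marginal revenue: MR = 145 − 6q. Set MR = MC: 145 − 6q = 14 + 6.84q → q_m = 10.2025.
Price p_m = 145 − 3·10.2025 = 114.3925; MC(q_m) = 14 + 6.84·10.2025 = 83.7851.
Competitive q* = 13.313, so Δq = 3.1105; wedge = 114.3925 − 83.7851 = 30.6074.
The triangle = ½ × 3.1105 × 30.6074 = $47.60 thousand.

$47.60 thousand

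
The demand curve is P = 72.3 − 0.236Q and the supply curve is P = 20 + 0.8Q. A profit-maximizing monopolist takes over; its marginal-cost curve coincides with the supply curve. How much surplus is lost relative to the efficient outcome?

Competitive equilibrium: 72.3 − 0.236Q = 20 + 0.8Q → Q* = 50.4826, P* = 60.3861.
Marginal revenue: MR = 72.3 − 0.472Q. Set MR = MC: 72.3 − 0.472Q = 20 + 0.8Q → Q_m = 41.1164.
Price P_m = 72.3 − 0.236·41.1164 = 62.5965; MC(Q_m) = 20 + 0.8·41.1164 = 52.8931.
Competitive Q* = 50.4826, so ΔQ = 9.3662; wedge = 62.5965 − 52.8931 = 9.7034.
Deadweight loss = ½ × 9.3662 × 9.7034 = 45.44.

45.44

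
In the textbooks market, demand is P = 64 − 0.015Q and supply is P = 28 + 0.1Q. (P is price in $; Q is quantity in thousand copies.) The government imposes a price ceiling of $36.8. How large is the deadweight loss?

Competitive equilibrium: 64 − 0.015Q = 28 + 0.1Q → Q* = 313.0435, P* = 59.3043.
At the ceiling P = 36.8, quantity supplied = (36.8 − 28)/0.1 = 88.
Willingness to pay at Q' = 88: 64 − 0.015·88 = 62.68.
ΔQ = 313.0435 − 88 = 225.0435; wedge = 62.68 − 36.8 = 25.88.
Deadweight loss = ½ × 225.0435 × 25.88 = $2912.06 thousand.

$2912.06 thousand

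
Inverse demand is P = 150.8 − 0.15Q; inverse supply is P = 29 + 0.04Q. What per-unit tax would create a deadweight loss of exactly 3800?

Competitive equilibrium: 150.8 − 0.15Q = 29 + 0.04Q → Q* = 641.0526, P* = 54.6421.
A tax t gives ΔQ = t/0.19 and wedge t, so DWL = t²/0.38.
t²/0.38 = 3800 → t² = 1444 → t = 38.

38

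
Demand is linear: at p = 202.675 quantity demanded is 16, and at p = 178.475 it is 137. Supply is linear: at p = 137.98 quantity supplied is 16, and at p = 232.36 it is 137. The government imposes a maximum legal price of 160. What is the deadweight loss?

699.56

Demand slope = (178.475 − 202.675)/(137 − 16) = −0.2, so p = 205.875 − 0.2q.
Supply slope = (232.36 − 137.98)/(137 − 16) = 0.78, so p = 125.5 + 0.78q.
Competitive equilibrium: 205.875 − 0.2q = 125.5 + 0.78q → q* = 82.0153, p* = 189.4719.
At the ceiling p = 160, quantity supplied = (160 − 125.5)/0.78 = 44.2308.
Willingness to pay at q' = 44.2308: 205.875 − 0.2·44.2308 = 197.0288.
Δq = 82.0153 − 44.2308 = 37.7845; wedge = 197.0288 − 160 = 37.0288.
The triangle = ½ × 37.7845 × 37.0288 = 699.56.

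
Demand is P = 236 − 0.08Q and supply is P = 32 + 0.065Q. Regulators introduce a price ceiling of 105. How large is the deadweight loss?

5840.13

Competitive equilibrium: 236 − 0.08Q = 32 + 0.065Q → Q* = 1406.8966, P* = 123.4483.
At the ceiling P = 105, quantity supplied = (105 − 32)/0.065 = 1123.0769.
Willingness to pay at Q' = 1123.0769: 236 − 0.08·1123.0769 = 146.1538.
ΔQ = 1406.8966 − 1123.0769 = 283.8197; wedge = 146.1538 − 105 = 41.1538.
The triangle = ½ × 283.8197 × 41.1538 = 5840.13.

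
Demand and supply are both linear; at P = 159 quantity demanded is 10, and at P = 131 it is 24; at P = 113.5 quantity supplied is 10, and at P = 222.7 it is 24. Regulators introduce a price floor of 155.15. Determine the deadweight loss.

Demand slope = (131 − 159)/(24 − 10) = −2, so P = 179 − 2Q.
Supply slope = (222.7 − 113.5)/(24 − 10) = 7.8, so P = 35.5 + 7.8Q.
Competitive equilibrium: 179 − 2Q = 35.5 + 7.8Q → Q* = 14.6429, P* = 149.7143.
At the floor P = 155.15, quantity demanded = (179 − 155.15)/2 = 11.925.
Sellers' marginal cost at Q' = 11.925: 35.5 + 7.8·11.925 = 128.515.
ΔQ = 14.6429 − 11.925 = 2.7179; wedge = 155.15 − 128.515 = 26.635.
The triangle = ½ × 2.7179 × 26.635 = 36.20.

36.20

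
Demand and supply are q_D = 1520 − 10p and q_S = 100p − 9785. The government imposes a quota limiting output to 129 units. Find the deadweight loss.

In inverse form: demand p = 152 − 0.1q, supply p = 97.85 + 0.01q.
Competitive equilibrium: 152 − 0.1q = 97.85 + 0.01q → q* = 492.2727, p* = 102.7727.
At q = 129: demand price = 152 − 0.1·129 = 139.1; supply price = 97.85 + 0.01·129 = 99.14.
Δq = 492.2727 − 129 = 363.2727; wedge = 139.1 − 99.14 = 39.96.
The triangle = ½ × 363.2727 × 39.96 = 7258.19.

7258.19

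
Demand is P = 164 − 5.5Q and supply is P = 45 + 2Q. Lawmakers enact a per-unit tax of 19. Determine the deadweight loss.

24.07

Competitive equilibrium: 164 − 5.5Q = 45 + 2Q → Q* = 15.8667, P* = 76.7333.
With the tax, the buyer price exceeds the seller price by 19: (164 − 5.5Q) − (45 + 2Q) = 19 → Q' = 13.3333.
ΔQ = 15.8667 − 13.3333 = 2.5334; the wedge equals the tax, 19.
Deadweight loss = ½ × 2.5334 × 19 = 24.07.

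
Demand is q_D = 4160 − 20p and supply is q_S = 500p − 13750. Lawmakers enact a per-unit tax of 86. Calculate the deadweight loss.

In inverse form: demand p = 208 − 0.05q, supply p = 27.5 + 0.002q.
Competitive equilibrium: 208 − 0.05q = 27.5 + 0.002q → q* = 3471.1538, p* = 34.4423.
With the tax, the buyer price exceeds the seller price by 86: (208 − 0.05q) − (27.5 + 0.002q) = 86 → q' = 1817.3077.
Δq = 3471.1538 − 1817.3077 = 1653.8461; the wedge equals the tax, 86.
Deadweight loss = ½ × 1653.8461 × 86 = 71115.38.

71115.38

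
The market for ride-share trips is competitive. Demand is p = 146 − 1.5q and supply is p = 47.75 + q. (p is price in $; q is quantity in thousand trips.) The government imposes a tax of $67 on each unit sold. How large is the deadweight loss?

Competitive equilibrium: 146 − 1.5q = 47.75 + q → q* = 39.3, p* = 87.05.
With the tax, the buyer price exceeds the seller price by 67: (146 − 1.5q) − (47.75 + q) = 67 → q' = 12.5.
Δq = 39.3 − 12.5 = 26.8; the wedge equals the tax, 67.
Welfare loss = ½ × 26.8 × 67 = $897.80 thousand.

$897.80 thousand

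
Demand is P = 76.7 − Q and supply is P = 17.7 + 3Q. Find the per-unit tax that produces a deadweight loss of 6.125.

7

Competitive equilibrium: 76.7 − Q = 17.7 + 3Q → Q* = 14.75, P* = 61.95.
A tax t gives ΔQ = t/4 and wedge t, so DWL = t²/8.
t²/8 = 6.125 → t² = 49 → t = 7.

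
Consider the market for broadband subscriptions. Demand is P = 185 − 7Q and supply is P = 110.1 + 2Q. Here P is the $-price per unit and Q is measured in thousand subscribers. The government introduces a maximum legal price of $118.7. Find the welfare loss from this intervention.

$72.80 thousand

Competitive equilibrium: 185 − 7Q = 110.1 + 2Q → Q* = 8.3222, P* = 126.7444.
At the ceiling P = 118.7, quantity supplied = (118.7 − 110.1)/2 = 4.3.
Willingness to pay at Q' = 4.3: 185 − 7·4.3 = 154.9.
ΔQ = 8.3222 − 4.3 = 4.0222; wedge = 154.9 − 118.7 = 36.2.
DWL = ½ × 4.0222 × 36.2 = $72.80 thousand.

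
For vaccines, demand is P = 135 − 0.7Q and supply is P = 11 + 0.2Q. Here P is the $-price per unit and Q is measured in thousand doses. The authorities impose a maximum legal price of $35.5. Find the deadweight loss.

$105.03 thousand

Competitive equilibrium: 135 − 0.7Q = 11 + 0.2Q → Q* = 137.7778, P* = 38.5556.
At the ceiling P = 35.5, quantity supplied = (35.5 − 11)/0.2 = 122.5.
Willingness to pay at Q' = 122.5: 135 − 0.7·122.5 = 49.25.
ΔQ = 137.7778 − 122.5 = 15.2778; wedge = 49.25 − 35.5 = 13.75.
Welfare loss = ½ × 15.2778 × 13.75 = $105.03 thousand.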